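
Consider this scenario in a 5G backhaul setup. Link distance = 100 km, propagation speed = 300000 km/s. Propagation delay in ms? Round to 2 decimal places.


Given: distance = 100 km, speed = 300000 km/s
Delay = distance / speed = 100 / 300000 seconds
Delay in ms = 100 * 1000 / 300000
Delay = 0.3333 ms
Rounded to 2 dp = 0.33 ms

0.33


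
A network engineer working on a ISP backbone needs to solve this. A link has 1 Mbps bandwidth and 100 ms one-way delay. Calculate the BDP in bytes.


Given: bandwidth = 1 Mbps, delay = 100 ms
BDP in bits = 1 * 10^6 * 100 / 1000
BDP in bits = 100000
BDP in bytes = 100000 / 8 = 12500

12500


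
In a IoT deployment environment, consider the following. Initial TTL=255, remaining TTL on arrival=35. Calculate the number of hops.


Given: initial TTL = 255, received TTL = 35
Hops = initial TTL - received TTL
Hops = 255 - 35 = 220

220


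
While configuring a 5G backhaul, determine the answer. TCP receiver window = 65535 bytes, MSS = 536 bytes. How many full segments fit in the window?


Given: RWND = 65535 bytes, MSS = 536 bytes
Full segments = floor(RWND / MSS)
Full segments = floor(65535 / 536)
Full segments = floor(122.2668) = 122

122


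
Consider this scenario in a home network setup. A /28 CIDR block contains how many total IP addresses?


Given: CIDR prefix /28
Host bits = 32 - 28 = 4
Total addresses = 2^4 = 16

16


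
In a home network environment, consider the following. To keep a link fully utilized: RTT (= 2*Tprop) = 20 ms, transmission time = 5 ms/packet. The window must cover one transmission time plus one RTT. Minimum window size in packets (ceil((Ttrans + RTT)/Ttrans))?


Given: Ttrans = 5 ms, RTT = 20 ms (= 2 * Tprop, Tprop = 10 ms)
Time until first ACK returns = Ttrans + RTT = 5 + 20 = 25 ms
Need W * Ttrans >= Ttrans + RTT  ->  W >= (Ttrans + RTT) / Ttrans
(Ttrans + RTT) / Ttrans = 25 / 5 = 5
W_min = ceil(5) = 5

5


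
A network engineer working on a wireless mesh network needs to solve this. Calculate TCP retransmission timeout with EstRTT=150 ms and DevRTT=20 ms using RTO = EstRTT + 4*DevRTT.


Given: EstRTT = 150 ms, DevRTT = 20 ms
Timeout = EstRTT + 4 * DevRTT
4 * DevRTT = 4 * 20 = 80
Timeout = 150 + 80 = 230 ms

230


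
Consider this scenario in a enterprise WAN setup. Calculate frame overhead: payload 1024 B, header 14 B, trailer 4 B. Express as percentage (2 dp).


Given: payload = 1024 B, header = 14 B, trailer = 4 B
Overhead bytes = header + trailer = 14 + 4 = 18
Total frame = payload + overhead = 1024 + 18 = 1042
Overhead % = 18 / 1042 * 100 = 1.7274% -> 1.73% (2 dp)

1.73


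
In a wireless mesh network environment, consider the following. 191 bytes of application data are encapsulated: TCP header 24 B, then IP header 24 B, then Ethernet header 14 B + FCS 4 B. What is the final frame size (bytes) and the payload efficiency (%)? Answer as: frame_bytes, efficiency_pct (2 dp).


TCP segment = 191 + 24 = 215 B
IP packet = 215 + 24 = 239 B
Ethernet frame = 239 + 14 + 4 = 257 B
Efficiency = app / frame = 191 / 257 = 0.743191 = 74.3191% -> 74.32% (2 dp)

257, 74.32


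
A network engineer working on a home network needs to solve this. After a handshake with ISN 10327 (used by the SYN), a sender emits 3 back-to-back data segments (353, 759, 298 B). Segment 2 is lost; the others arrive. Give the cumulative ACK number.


SYN uses sequence number 10327; first data byte = ISN + 1 = 10328.
Segment 1: SEQ = 10328, len = 353 B, covers [10328, 10680]
Segment 2: SEQ = 10681, len = 759 B, covers [10681, 11439] [LOST]
Segment 3: SEQ = 11440, len = 298 B, covers [11440, 11737]
In-order data received: bytes [10328, 10680] (segments 1..1).
Segment 2 missing -> gap begins at byte 10681; later segments buffered out of order.
Cumulative ACK = next expected in-order byte = 10328 + 353 = 10681

10681


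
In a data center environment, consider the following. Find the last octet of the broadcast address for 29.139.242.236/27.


Given: IP = 29.139.242.236, prefix = /27
Host bits = 32 - 27 = 5
Network last octet = 236 AND mask = 224
Host part size = 2^5 - 1 = 31
Broadcast last octet = 224 OR 31 = 255

255


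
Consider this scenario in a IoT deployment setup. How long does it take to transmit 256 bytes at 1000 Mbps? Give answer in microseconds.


Given: packet = 256 bytes, bandwidth = 1000 Mbps
Packet in bits = 256 * 8 = 2048 bits
Bandwidth = 1000 * 10^6 = 1000000000 bps
Time = 2048 / 1000000000 seconds
Time in us = 2048 * 10^6 / 1000000000 = 2.048

2.048


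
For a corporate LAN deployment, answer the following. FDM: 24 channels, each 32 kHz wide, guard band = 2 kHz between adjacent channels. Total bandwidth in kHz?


Given: 24 channels, 32 kHz each, guard = 2 kHz
Channel bandwidth = 24 * 32 = 768 kHz
Guard bands = 23 gaps * 2 kHz = 46 kHz
Total = 768 + 46 = 814 kHz

814


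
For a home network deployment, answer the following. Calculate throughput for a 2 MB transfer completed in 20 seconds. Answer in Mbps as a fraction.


Given: file = 2 MB, time = 20 s
File in Mb = 2 * 8 = 16 Mb
Throughput = 16 / 20 Mbps
Throughput = 4/5 Mbps

4/5


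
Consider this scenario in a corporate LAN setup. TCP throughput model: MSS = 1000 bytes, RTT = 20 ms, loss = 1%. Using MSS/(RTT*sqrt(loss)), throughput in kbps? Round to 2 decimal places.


Given: MSS = 1000 bytes, RTT = 20 ms, loss = 1%
RTT in seconds = 20 / 1000 = 0.02
Loss rate = 1% = 0.01
sqrt(loss) = sqrt(0.01) = 0.1
Throughput (bytes/s) = 1000 / (0.02 * 0.1) = 500000.0000
Throughput (kbps) = 500000.0000 * 8 / 1000 = 4000.000000 -> 4000.00 kbps (2 dp)

4000.00


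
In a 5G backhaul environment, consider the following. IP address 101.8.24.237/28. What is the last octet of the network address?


Given: IP = 101.8.24.237, prefix = /28
Subnet mask = 255.255.255.240
Last octet of IP: 237
Last octet of mask: 240
Network last octet = 237 AND 240 = 224

224


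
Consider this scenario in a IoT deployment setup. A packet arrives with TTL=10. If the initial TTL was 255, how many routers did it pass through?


Given: initial TTL = 255, received TTL = 10
Hops = initial TTL - received TTL
Hops = 255 - 10 = 245

245


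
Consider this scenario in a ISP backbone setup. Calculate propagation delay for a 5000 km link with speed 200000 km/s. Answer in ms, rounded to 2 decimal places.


Given: distance = 5000 km, speed = 200000 km/s
Delay = distance / speed = 5000 / 200000 seconds
Delay in ms = 5000 * 1000 / 200000
Delay = 25.0000 ms
Rounded to 2 dp = 25.00 ms

25.00


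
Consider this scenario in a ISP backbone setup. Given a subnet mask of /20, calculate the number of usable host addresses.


Given: subnet mask /20
Host bits = 32 - 20 = 12
Total addresses = 2^12 = 4096
Usable hosts = 4096 - 2 (network + broadcast) = 4094

4094


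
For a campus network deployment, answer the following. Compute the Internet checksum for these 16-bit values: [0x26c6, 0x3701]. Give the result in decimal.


Given words: [0x26c6, 0x3701]
Step 1: Sum all words
Raw sum = 9926 + 14081 = 24007
One's complement = ~24007 & 0xFFFF = 41528

41528


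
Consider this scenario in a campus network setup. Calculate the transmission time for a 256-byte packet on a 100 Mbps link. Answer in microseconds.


Given: packet = 256 bytes, bandwidth = 100 Mbps
Packet in bits = 256 * 8 = 2048 bits
Bandwidth = 100 * 10^6 = 100000000 bps
Time = 2048 / 100000000 seconds
Time in us = 2048 * 10^6 / 100000000 = 20.48

20.48


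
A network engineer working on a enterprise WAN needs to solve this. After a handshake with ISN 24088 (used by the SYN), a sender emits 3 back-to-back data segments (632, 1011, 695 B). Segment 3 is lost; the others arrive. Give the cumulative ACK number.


SYN uses sequence number 24088; first data byte = ISN + 1 = 24089.
Segment 1: SEQ = 24089, len = 632 B, covers [24089, 24720]
Segment 2: SEQ = 24721, len = 1011 B, covers [24721, 25731]
Segment 3: SEQ = 25732, len = 695 B, covers [25732, 26426] [LOST]
In-order data received: bytes [24089, 25731] (segments 1..2).
Segment 3 missing -> gap begins at byte 25732.
Cumulative ACK = next expected in-order byte = 24089 + 632 + 1011 = 25732

25732


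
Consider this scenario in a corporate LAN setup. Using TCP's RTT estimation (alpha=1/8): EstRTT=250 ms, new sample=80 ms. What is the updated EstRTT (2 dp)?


Given: EstRTT = 250 ms, SampleRTT = 80 ms, alpha = 1/8
New EstRTT = (1 - alpha) * EstRTT + alpha * SampleRTT
(7/8) * 250 = 218.75
(1/8) * 80 = 10
New EstRTT = 218.75 + 10 = 228.75 ms -> 228.75 ms (2 dp)

228.75


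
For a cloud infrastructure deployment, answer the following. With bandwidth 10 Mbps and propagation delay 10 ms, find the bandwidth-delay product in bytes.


Given: bandwidth = 10 Mbps, delay = 10 ms
BDP in bits = 10 * 10^6 * 10 / 1000
BDP in bits = 100000
BDP in bytes = 100000 / 8 = 12500

12500


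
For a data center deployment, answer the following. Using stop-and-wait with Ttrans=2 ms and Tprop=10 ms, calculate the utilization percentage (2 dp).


Given: Ttrans = 2 ms, Tprop = 10 ms
RTT = 2 * Tprop = 2 * 10 = 20 ms
U = Ttrans / (Ttrans + RTT)
U = 2 / (2 + 20)
U = 2 / 22 = 0.090909
U% = 9.09%

9.09


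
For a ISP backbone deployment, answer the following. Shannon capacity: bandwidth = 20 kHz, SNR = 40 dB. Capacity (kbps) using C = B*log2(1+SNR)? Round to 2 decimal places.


Given: B = 20 kHz, SNR = 40 dB
SNR linear = 10^(40/10) = 10000
1 + SNR = 10001
log2(10001) = 13.2878566418
C = 20 * 1000 * 13.2878566418 = 265757.1328 bps
C = 265.757133 kbps -> 265.76 kbps (2 dp)

265.76


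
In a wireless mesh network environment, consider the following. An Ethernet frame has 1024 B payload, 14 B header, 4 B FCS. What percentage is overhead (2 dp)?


Given: payload = 1024 B, header = 14 B, trailer = 4 B
Overhead bytes = header + trailer = 14 + 4 = 18
Total frame = payload + overhead = 1024 + 18 = 1042
Overhead % = 18 / 1042 * 100 = 1.7274% -> 1.73% (2 dp)

1.73


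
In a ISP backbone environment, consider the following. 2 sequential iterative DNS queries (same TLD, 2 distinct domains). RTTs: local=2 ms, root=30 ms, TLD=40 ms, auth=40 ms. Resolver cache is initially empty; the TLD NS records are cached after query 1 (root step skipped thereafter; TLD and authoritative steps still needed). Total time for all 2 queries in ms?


Lookup 1 (cold cache): local + root + TLD + auth = 2 + 30 + 40 + 40 = 112 ms
Lookups 2..2 (TLD NS cached -> skip root; new domain -> still ask TLD and auth): local + TLD + auth = 2 + 40 + 40 = 82 ms each
Remaining 1 lookups: 1 * 82 = 82 ms
Total = 112 + 82 = 194 ms

194


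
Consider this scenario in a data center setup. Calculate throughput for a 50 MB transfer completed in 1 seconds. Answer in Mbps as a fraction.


Given: file = 50 MB, time = 1 s
File in Mb = 50 * 8 = 400 Mb
Throughput = 400 / 1 Mbps
Throughput = 400 Mbps

400


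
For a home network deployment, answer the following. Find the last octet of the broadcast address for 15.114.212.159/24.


Given: IP = 15.114.212.159, prefix = /24
Host bits = 32 - 24 = 8
Network last octet = 159 AND mask = 0
Host part size = 2^8 - 1 = 255
Broadcast last octet = 0 OR 255 = 255

255


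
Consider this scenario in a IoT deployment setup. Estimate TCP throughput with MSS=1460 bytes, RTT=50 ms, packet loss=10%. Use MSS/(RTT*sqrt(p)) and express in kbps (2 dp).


Given: MSS = 1460 bytes, RTT = 50 ms, loss = 10%
RTT in seconds = 50 / 1000 = 0.05
Loss rate = 10% = 0.1
sqrt(loss) = sqrt(0.1) = 0.316227766017
Throughput (bytes/s) = 1460 / (0.05 * 0.316227766017) = 92338.5077
Throughput (kbps) = 92338.5077 * 8 / 1000 = 738.708061 -> 738.71 kbps (2 dp)

738.71


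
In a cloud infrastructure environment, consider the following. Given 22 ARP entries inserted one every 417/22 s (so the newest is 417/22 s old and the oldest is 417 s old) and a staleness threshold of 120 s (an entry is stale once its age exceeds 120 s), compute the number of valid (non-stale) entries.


Ages are k * 417/22 s for k = 1..22 (spacing = 18.9545 s).
Entry k is valid iff k * 417/22 <= 120 iff k <= 22 * 120 / 417 = 6.3309
n_valid = floor(6.3309) = 6
(n_stale = 22 - 6 = 16)

6


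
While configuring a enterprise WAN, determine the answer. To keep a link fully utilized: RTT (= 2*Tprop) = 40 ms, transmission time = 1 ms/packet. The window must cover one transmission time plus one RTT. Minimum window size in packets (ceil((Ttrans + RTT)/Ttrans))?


Given: Ttrans = 1 ms, RTT = 40 ms (= 2 * Tprop, Tprop = 20 ms)
Time until first ACK returns = Ttrans + RTT = 1 + 40 = 41 ms
Need W * Ttrans >= Ttrans + RTT  ->  W >= (Ttrans + RTT) / Ttrans
(Ttrans + RTT) / Ttrans = 41 / 1 = 41
W_min = ceil(41) = 41

41


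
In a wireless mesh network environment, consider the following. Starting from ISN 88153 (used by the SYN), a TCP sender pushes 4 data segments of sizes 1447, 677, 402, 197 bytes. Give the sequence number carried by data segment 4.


The SYN occupies sequence number ISN = 88153, so the first data byte is ISN + 1 = 88154.
SEQ of data segment i = (ISN + 1) + sum of payload sizes of segments 1..i-1.
Segment 1: SEQ = 88154, payload = 1447 bytes
Segment 2: SEQ = 89601, payload = 677 bytes
Segment 3: SEQ = 90278, payload = 402 bytes
Segment 4: SEQ = 90680, payload = 197 bytes
SEQ of segment 4 = 88154 + 1447 + 677 + 402 = 90680

90680


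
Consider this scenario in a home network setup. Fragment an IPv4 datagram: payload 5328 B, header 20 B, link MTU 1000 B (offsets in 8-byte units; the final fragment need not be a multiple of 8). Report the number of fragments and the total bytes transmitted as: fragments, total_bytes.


Max data per non-final fragment = floor((MTU - header)/8)*8 = floor((1000 - 20)/8)*8 = floor(980/8)*8 = 976 B
Final fragment needs no 8-byte alignment: it can carry up to MTU - header = 980 B
Non-final fragments needed = ceil((payload - 980) / 976) = ceil(4348/976) = ceil(4.4549) = 5
Number of fragments = 5 + 1 = 6
Fragment sizes (data): 5 * 976 B + 448 B (last, 448 <= 980 OK)
Total bytes sent = payload + n_frags * header = 5328 + 6*20 = 5328 + 120 = 5448 B

6, 5448


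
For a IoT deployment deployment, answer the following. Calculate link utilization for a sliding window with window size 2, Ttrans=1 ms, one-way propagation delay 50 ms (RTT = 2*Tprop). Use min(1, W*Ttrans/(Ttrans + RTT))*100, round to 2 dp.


Given: W = 2, Ttrans = 1 ms, RTT = 100 ms (= 2 * Tprop, Tprop = 50 ms)
Cycle time = Ttrans + RTT = 1 + 100 = 101 ms (first packet sent until its ACK returns)
W * Ttrans = 2 * 1 = 2 ms of sending per cycle
W * Ttrans / (Ttrans + RTT) = 2 / 101 = 0.019802
U = min(1, 0.019802) = 0.019802
U% = 1.98%

1.98


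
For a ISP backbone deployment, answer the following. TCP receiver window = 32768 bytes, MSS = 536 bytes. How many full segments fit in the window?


Given: RWND = 32768 bytes, MSS = 536 bytes
Full segments = floor(RWND / MSS)
Full segments = floor(32768 / 536)
Full segments = floor(61.1343) = 61

61


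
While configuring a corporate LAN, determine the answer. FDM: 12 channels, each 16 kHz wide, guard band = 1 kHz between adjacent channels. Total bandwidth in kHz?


Given: 12 channels, 16 kHz each, guard = 1 kHz
Channel bandwidth = 12 * 16 = 192 kHz
Guard bands = 11 gaps * 1 kHz = 11 kHz
Total = 192 + 11 = 203 kHz

203


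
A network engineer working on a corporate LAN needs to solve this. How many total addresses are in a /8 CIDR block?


Given: CIDR prefix /8
Host bits = 32 - 8 = 24
Total addresses = 2^24 = 16777216

16777216


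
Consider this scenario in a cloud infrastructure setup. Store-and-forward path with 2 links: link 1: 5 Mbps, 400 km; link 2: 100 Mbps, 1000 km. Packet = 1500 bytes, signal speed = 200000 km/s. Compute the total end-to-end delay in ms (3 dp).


Packet = 1500 bytes = 12000 bits. Store-and-forward: sum (t_trans + t_prop) per link.
Link 1: t_trans = 12000/(5*10^6) s = 2.4000 ms; t_prop = 400/200000 s = 2.0000 ms; subtotal = 4.4000 ms
Link 2: t_trans = 12000/(100*10^6) s = 0.1200 ms; t_prop = 1000/200000 s = 5.0000 ms; subtotal = 5.1200 ms
End-to-end = 4.4000 + 5.1200 = 9.5200 ms -> 9.520 ms (3 dp)

9.520


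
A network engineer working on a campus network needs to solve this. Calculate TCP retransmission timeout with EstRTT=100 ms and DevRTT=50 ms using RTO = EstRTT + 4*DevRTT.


Given: EstRTT = 100 ms, DevRTT = 50 ms
Timeout = EstRTT + 4 * DevRTT
4 * DevRTT = 4 * 50 = 200
Timeout = 100 + 200 = 300 ms

300


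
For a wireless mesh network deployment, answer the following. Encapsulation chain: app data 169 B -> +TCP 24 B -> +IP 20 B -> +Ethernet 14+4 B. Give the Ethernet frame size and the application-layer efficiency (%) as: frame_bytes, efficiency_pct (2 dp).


TCP segment = 169 + 24 = 193 B
IP packet = 193 + 20 = 213 B
Ethernet frame = 213 + 14 + 4 = 231 B
Efficiency = app / frame = 169 / 231 = 0.731602 = 73.1602% -> 73.16% (2 dp)

231, 73.16


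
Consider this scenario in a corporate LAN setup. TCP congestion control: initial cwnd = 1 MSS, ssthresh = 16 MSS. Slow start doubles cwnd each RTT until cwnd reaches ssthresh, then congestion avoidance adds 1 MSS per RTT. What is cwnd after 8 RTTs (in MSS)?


RTT 0: cwnd = 1 MSS (initial)
RTT 1: cwnd = 2 MSS (slow start, doubled)
RTT 2: cwnd = 4 MSS (slow start, doubled)
RTT 3: cwnd = 8 MSS (slow start, doubled)
RTT 4: cwnd = 16 MSS (slow start, doubled)
RTT 5: cwnd = 17 MSS (congestion avoidance, +1)
RTT 6: cwnd = 18 MSS (congestion avoidance, +1)
RTT 7: cwnd = 19 MSS (congestion avoidance, +1)
RTT 8: cwnd = 20 MSS (congestion avoidance, +1)

20


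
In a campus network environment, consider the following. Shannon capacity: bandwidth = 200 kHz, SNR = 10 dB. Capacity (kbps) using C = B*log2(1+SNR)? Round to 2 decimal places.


Given: B = 200 kHz, SNR = 10 dB
SNR linear = 10^(10/10) = 10
1 + SNR = 11
log2(11) = 3.4594316186
C = 200 * 1000 * 3.4594316186 = 691886.3237 bps
C = 691.886324 kbps -> 691.89 kbps (2 dp)

691.89


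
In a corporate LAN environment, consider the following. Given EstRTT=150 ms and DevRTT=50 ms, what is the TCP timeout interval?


Given: EstRTT = 150 ms, DevRTT = 50 ms
Timeout = EstRTT + 4 * DevRTT
4 * DevRTT = 4 * 50 = 200
Timeout = 150 + 200 = 350 ms

350


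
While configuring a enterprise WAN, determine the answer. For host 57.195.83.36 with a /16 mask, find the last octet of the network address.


Given: IP = 57.195.83.36, prefix = /16
Subnet mask = 255.255.0.0
Last octet of IP: 36
Last octet of mask: 0
Network last octet = 36 AND 0 = 0

0


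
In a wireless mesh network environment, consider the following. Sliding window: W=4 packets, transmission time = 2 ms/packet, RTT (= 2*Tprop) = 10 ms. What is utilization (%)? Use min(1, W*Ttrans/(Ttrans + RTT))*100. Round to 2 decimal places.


Given: W = 4, Ttrans = 2 ms, RTT = 10 ms (= 2 * Tprop, Tprop = 5 ms)
Cycle time = Ttrans + RTT = 2 + 10 = 12 ms (first packet sent until its ACK returns)
W * Ttrans = 4 * 2 = 8 ms of sending per cycle
W * Ttrans / (Ttrans + RTT) = 8 / 12 = 0.666667
U = min(1, 0.666667) = 0.666667
U% = 66.67%

66.67


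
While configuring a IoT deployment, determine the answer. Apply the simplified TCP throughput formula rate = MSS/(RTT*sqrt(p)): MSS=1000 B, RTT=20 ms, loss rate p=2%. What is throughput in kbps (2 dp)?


Given: MSS = 1000 bytes, RTT = 20 ms, loss = 2%
RTT in seconds = 20 / 1000 = 0.02
Loss rate = 2% = 0.02
sqrt(loss) = sqrt(0.02) = 0.141421356237
Throughput (bytes/s) = 1000 / (0.02 * 0.141421356237) = 353553.3906
Throughput (kbps) = 353553.3906 * 8 / 1000 = 2828.427125 -> 2828.43 kbps (2 dp)

2828.43


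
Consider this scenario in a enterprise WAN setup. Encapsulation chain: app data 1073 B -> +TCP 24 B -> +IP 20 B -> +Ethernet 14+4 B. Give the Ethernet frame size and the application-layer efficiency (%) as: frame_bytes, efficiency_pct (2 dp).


TCP segment = 1073 + 24 = 1097 B
IP packet = 1097 + 20 = 1117 B
Ethernet frame = 1117 + 14 + 4 = 1135 B
Efficiency = app / frame = 1073 / 1135 = 0.945374 = 94.5374% -> 94.54% (2 dp)

1135, 94.54


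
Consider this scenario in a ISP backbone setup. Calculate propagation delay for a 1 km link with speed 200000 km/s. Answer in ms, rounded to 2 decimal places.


Given: distance = 1 km, speed = 200000 km/s
Delay = distance / speed = 1 / 200000 seconds
Delay in ms = 1 * 1000 / 200000
Delay = 0.0050 ms
Rounded to 2 dp = 0.01 ms

0.01


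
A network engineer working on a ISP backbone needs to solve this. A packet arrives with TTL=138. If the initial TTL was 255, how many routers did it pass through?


Given: initial TTL = 255, received TTL = 138
Hops = initial TTL - received TTL
Hops = 255 - 138 = 117

117


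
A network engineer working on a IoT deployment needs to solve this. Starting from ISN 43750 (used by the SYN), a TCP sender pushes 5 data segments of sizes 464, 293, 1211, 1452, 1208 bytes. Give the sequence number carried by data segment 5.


The SYN occupies sequence number ISN = 43750, so the first data byte is ISN + 1 = 43751.
SEQ of data segment i = (ISN + 1) + sum of payload sizes of segments 1..i-1.
Segment 1: SEQ = 43751, payload = 464 bytes
Segment 2: SEQ = 44215, payload = 293 bytes
Segment 3: SEQ = 44508, payload = 1211 bytes
Segment 4: SEQ = 45719, payload = 1452 bytes
Segment 5: SEQ = 47171, payload = 1208 bytes
SEQ of segment 5 = 43751 + 464 + 293 + 1211 + 1452 = 47171

47171


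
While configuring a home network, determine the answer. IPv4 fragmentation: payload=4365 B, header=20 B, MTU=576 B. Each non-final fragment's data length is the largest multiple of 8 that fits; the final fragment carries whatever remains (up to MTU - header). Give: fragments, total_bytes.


Max data per non-final fragment = floor((MTU - header)/8)*8 = floor((576 - 20)/8)*8 = floor(556/8)*8 = 552 B
Final fragment needs no 8-byte alignment: it can carry up to MTU - header = 556 B
Non-final fragments needed = ceil((payload - 556) / 552) = ceil(3809/552) = ceil(6.9004) = 7
Number of fragments = 7 + 1 = 8
Fragment sizes (data): 7 * 552 B + 501 B (last, 501 <= 556 OK)
Total bytes sent = payload + n_frags * header = 4365 + 8*20 = 4365 + 160 = 4525 B

8, 4525


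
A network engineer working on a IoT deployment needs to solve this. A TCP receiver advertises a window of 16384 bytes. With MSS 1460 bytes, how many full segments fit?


Given: RWND = 16384 bytes, MSS = 1460 bytes
Full segments = floor(RWND / MSS)
Full segments = floor(16384 / 1460)
Full segments = floor(11.2219) = 11

11


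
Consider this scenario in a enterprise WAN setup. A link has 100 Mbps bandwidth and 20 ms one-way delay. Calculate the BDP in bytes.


Given: bandwidth = 100 Mbps, delay = 20 ms
BDP in bits = 100 * 10^6 * 20 / 1000
BDP in bits = 2000000
BDP in bytes = 2000000 / 8 = 250000

250000


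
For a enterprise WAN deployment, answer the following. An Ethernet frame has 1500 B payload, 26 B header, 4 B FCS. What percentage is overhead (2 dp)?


Given: payload = 1500 B, header = 26 B, trailer = 4 B
Overhead bytes = header + trailer = 26 + 4 = 30
Total frame = payload + overhead = 1500 + 30 = 1530
Overhead % = 30 / 1530 * 100 = 1.9608% -> 1.96% (2 dp)

1.96


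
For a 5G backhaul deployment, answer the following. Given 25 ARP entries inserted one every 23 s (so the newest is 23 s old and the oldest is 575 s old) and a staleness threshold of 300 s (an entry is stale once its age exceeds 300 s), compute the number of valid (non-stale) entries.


Ages are k * 575/25 s for k = 1..25 (spacing = 23.0000 s).
Entry k is valid iff k * 575/25 <= 300 iff k <= 25 * 300 / 575 = 13.0435
n_valid = floor(13.0435) = 13
(n_stale = 25 - 13 = 12)

13


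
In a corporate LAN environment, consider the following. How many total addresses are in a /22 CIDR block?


Given: CIDR prefix /22
Host bits = 32 - 22 = 10
Total addresses = 2^10 = 1024

1024


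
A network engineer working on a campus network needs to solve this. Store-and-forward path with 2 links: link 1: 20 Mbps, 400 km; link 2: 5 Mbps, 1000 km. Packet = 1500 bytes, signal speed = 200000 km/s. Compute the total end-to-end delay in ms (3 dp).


Packet = 1500 bytes = 12000 bits. Store-and-forward: sum (t_trans + t_prop) per link.
Link 1: t_trans = 12000/(20*10^6) s = 0.6000 ms; t_prop = 400/200000 s = 2.0000 ms; subtotal = 2.6000 ms
Link 2: t_trans = 12000/(5*10^6) s = 2.4000 ms; t_prop = 1000/200000 s = 5.0000 ms; subtotal = 7.4000 ms
End-to-end = 2.6000 + 7.4000 = 10.0000 ms -> 10.000 ms (3 dp)

10.000


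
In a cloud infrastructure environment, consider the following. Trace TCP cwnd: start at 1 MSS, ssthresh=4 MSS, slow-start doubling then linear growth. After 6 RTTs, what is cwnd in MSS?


RTT 0: cwnd = 1 MSS (initial)
RTT 1: cwnd = 2 MSS (slow start, doubled)
RTT 2: cwnd = 4 MSS (slow start, doubled)
RTT 3: cwnd = 5 MSS (congestion avoidance, +1)
RTT 4: cwnd = 6 MSS (congestion avoidance, +1)
RTT 5: cwnd = 7 MSS (congestion avoidance, +1)
RTT 6: cwnd = 8 MSS (congestion avoidance, +1)

8


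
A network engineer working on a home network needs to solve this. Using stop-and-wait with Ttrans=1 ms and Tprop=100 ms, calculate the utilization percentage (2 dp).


Given: Ttrans = 1 ms, Tprop = 100 ms
RTT = 2 * Tprop = 2 * 100 = 200 ms
U = Ttrans / (Ttrans + RTT)
U = 1 / (1 + 200)
U = 1 / 201 = 0.004975
U% = 0.50%

0.50


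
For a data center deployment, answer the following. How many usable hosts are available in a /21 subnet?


Given: subnet mask /21
Host bits = 32 - 21 = 11
Total addresses = 2^11 = 2048
Usable hosts = 2048 - 2 (network + broadcast) = 2046

2046


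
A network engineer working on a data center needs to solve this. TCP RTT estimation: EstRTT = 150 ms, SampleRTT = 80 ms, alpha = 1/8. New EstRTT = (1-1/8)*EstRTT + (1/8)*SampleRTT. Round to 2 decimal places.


Given: EstRTT = 150 ms, SampleRTT = 80 ms, alpha = 1/8
New EstRTT = (1 - alpha) * EstRTT + alpha * SampleRTT
(7/8) * 150 = 131.25
(1/8) * 80 = 10
New EstRTT = 131.25 + 10 = 141.25 ms -> 141.25 ms (2 dp)

141.25


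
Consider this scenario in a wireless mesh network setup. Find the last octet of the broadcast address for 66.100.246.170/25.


Given: IP = 66.100.246.170, prefix = /25
Host bits = 32 - 25 = 7
Network last octet = 170 AND mask = 128
Host part size = 2^7 - 1 = 127
Broadcast last octet = 128 OR 127 = 255

255


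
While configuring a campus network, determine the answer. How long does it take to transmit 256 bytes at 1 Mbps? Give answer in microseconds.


Given: packet = 256 bytes, bandwidth = 1 Mbps
Packet in bits = 256 * 8 = 2048 bits
Bandwidth = 1 * 10^6 = 1000000 bps
Time = 2048 / 1000000 seconds
Time in us = 2048 * 10^6 / 1000000 = 2048

2048


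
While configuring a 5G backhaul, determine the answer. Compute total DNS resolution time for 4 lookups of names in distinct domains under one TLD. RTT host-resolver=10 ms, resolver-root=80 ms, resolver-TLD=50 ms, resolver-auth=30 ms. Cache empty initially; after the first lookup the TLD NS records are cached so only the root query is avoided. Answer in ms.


Lookup 1 (cold cache): local + root + TLD + auth = 10 + 80 + 50 + 30 = 170 ms
Lookups 2..4 (TLD NS cached -> skip root; new domain -> still ask TLD and auth): local + TLD + auth = 10 + 50 + 30 = 90 ms each
Remaining 3 lookups: 3 * 90 = 270 ms
Total = 170 + 270 = 440 ms

440


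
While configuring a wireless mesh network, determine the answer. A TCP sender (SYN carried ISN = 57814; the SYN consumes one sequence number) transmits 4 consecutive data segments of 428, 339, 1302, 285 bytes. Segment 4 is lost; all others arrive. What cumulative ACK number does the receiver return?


SYN uses sequence number 57814; first data byte = ISN + 1 = 57815.
Segment 1: SEQ = 57815, len = 428 B, covers [57815, 58242]
Segment 2: SEQ = 58243, len = 339 B, covers [58243, 58581]
Segment 3: SEQ = 58582, len = 1302 B, covers [58582, 59883]
Segment 4: SEQ = 59884, len = 285 B, covers [59884, 60168] [LOST]
In-order data received: bytes [57815, 59883] (segments 1..3).
Segment 4 missing -> gap begins at byte 59884.
Cumulative ACK = next expected in-order byte = 57815 + 428 + 339 + 1302 = 59884

59884


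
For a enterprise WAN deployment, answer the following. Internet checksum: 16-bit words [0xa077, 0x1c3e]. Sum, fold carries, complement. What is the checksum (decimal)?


Given words: [0xa077, 0x1c3e]
Step 1: Sum all words
Raw sum = 41079 + 7230 = 48309
One's complement = ~48309 & 0xFFFF = 17226

17226


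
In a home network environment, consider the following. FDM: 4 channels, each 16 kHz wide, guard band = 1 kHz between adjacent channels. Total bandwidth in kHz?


Given: 4 channels, 16 kHz each, guard = 1 kHz
Channel bandwidth = 4 * 16 = 64 kHz
Guard bands = 3 gaps * 1 kHz = 3 kHz
Total = 64 + 3 = 67 kHz

67


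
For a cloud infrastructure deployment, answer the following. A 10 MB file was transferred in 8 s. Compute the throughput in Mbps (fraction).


Given: file = 10 MB, time = 8 s
File in Mb = 10 * 8 = 80 Mb
Throughput = 80 / 8 Mbps
Throughput = 10 Mbps

10


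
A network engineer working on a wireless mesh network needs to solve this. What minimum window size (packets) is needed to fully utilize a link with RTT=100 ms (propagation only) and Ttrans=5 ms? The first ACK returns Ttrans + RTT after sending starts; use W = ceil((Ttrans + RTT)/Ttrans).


Given: Ttrans = 5 ms, RTT = 100 ms (= 2 * Tprop, Tprop = 50 ms)
Time until first ACK returns = Ttrans + RTT = 5 + 100 = 105 ms
Need W * Ttrans >= Ttrans + RTT  ->  W >= (Ttrans + RTT) / Ttrans
(Ttrans + RTT) / Ttrans = 105 / 5 = 21
W_min = ceil(21) = 21

21


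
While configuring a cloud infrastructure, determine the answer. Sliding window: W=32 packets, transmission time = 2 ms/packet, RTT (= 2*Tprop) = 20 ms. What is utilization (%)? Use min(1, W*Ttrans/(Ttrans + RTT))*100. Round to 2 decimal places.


Given: W = 32, Ttrans = 2 ms, RTT = 20 ms (= 2 * Tprop, Tprop = 10 ms)
Cycle time = Ttrans + RTT = 2 + 20 = 22 ms (first packet sent until its ACK returns)
W * Ttrans = 32 * 2 = 64 ms of sending per cycle
W * Ttrans / (Ttrans + RTT) = 64 / 22 = 2.909091
U = min(1, 2.909091) = 1.000000
U% = 100.00%

100.00


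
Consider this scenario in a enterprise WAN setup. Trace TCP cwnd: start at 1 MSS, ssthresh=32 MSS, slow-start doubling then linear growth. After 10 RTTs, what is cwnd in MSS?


RTT 0: cwnd = 1 MSS (initial)
RTT 1: cwnd = 2 MSS (slow start, doubled)
RTT 2: cwnd = 4 MSS (slow start, doubled)
RTT 3: cwnd = 8 MSS (slow start, doubled)
RTT 4: cwnd = 16 MSS (slow start, doubled)
RTT 5: cwnd = 32 MSS (slow start, doubled)
RTT 6: cwnd = 33 MSS (congestion avoidance, +1)
RTT 7: cwnd = 34 MSS (congestion avoidance, +1)
RTT 8: cwnd = 35 MSS (congestion avoidance, +1)
RTT 9: cwnd = 36 MSS (congestion avoidance, +1)
RTT 10: cwnd = 37 MSS (congestion avoidance, +1)

37


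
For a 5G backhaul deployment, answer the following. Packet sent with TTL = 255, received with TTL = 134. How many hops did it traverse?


Given: initial TTL = 255, received TTL = 134
Hops = initial TTL - received TTL
Hops = 255 - 134 = 121

121


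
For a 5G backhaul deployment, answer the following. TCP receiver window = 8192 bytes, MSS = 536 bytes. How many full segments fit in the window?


Given: RWND = 8192 bytes, MSS = 536 bytes
Full segments = floor(RWND / MSS)
Full segments = floor(8192 / 536)
Full segments = floor(15.2836) = 15

15


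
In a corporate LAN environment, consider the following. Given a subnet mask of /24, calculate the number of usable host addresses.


Given: subnet mask /24
Host bits = 32 - 24 = 8
Total addresses = 2^8 = 256
Usable hosts = 256 - 2 (network + broadcast) = 254

254


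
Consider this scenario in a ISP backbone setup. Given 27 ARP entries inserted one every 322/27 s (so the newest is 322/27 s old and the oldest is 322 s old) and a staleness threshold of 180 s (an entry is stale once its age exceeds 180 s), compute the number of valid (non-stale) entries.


Ages are k * 322/27 s for k = 1..27 (spacing = 11.9259 s).
Entry k is valid iff k * 322/27 <= 180 iff k <= 27 * 180 / 322 = 15.0932
n_valid = floor(15.0932) = 15
(n_stale = 27 - 15 = 12)

15


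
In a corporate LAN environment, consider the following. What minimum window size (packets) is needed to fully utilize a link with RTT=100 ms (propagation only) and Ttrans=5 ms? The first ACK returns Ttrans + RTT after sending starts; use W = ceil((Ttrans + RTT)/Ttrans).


Given: Ttrans = 5 ms, RTT = 100 ms (= 2 * Tprop, Tprop = 50 ms)
Time until first ACK returns = Ttrans + RTT = 5 + 100 = 105 ms
Need W * Ttrans >= Ttrans + RTT  ->  W >= (Ttrans + RTT) / Ttrans
(Ttrans + RTT) / Ttrans = 105 / 5 = 21
W_min = ceil(21) = 21

21


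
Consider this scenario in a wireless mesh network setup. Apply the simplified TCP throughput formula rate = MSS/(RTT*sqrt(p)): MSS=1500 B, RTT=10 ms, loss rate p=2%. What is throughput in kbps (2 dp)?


Given: MSS = 1500 bytes, RTT = 10 ms, loss = 2%
RTT in seconds = 10 / 1000 = 0.01
Loss rate = 2% = 0.02
sqrt(loss) = sqrt(0.02) = 0.141421356237
Throughput (bytes/s) = 1500 / (0.01 * 0.141421356237) = 1060660.1718
Throughput (kbps) = 1060660.1718 * 8 / 1000 = 8485.281374 -> 8485.28 kbps (2 dp)

8485.28


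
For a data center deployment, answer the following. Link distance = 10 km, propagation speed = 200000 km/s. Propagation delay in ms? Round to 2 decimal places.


Given: distance = 10 km, speed = 200000 km/s
Delay = distance / speed = 10 / 200000 seconds
Delay in ms = 10 * 1000 / 200000
Delay = 0.0500 ms
Rounded to 2 dp = 0.05 ms

0.05


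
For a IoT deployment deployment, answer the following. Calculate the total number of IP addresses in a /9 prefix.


Given: CIDR prefix /9
Host bits = 32 - 9 = 23
Total addresses = 2^23 = 8388608

8388608


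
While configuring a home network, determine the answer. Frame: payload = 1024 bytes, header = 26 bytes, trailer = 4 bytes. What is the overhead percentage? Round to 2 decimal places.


Given: payload = 1024 B, header = 26 B, trailer = 4 B
Overhead bytes = header + trailer = 26 + 4 = 30
Total frame = payload + overhead = 1024 + 30 = 1054
Overhead % = 30 / 1054 * 100 = 2.8463% -> 2.85% (2 dp)

2.85


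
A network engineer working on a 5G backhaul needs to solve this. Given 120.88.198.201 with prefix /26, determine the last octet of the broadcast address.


Given: IP = 120.88.198.201, prefix = /26
Host bits = 32 - 26 = 6
Network last octet = 201 AND mask = 192
Host part size = 2^6 - 1 = 63
Broadcast last octet = 192 OR 63 = 255

255


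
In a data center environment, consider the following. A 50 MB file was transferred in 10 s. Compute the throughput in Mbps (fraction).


Given: file = 50 MB, time = 10 s
File in Mb = 50 * 8 = 400 Mb
Throughput = 400 / 10 Mbps
Throughput = 40 Mbps

40


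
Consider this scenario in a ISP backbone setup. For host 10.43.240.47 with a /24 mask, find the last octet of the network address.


Given: IP = 10.43.240.47, prefix = /24
Subnet mask = 255.255.255.0
Last octet of IP: 47
Last octet of mask: 0
Network last octet = 47 AND 0 = 0

0


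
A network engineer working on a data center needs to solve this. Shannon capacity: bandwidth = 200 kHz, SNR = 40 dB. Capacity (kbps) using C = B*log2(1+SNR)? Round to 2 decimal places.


Given: B = 200 kHz, SNR = 40 dB
SNR linear = 10^(40/10) = 10000
1 + SNR = 10001
log2(10001) = 13.2878566418
C = 200 * 1000 * 13.2878566418 = 2657571.3284 bps
C = 2657.571328 kbps -> 2657.57 kbps (2 dp)

2657.57


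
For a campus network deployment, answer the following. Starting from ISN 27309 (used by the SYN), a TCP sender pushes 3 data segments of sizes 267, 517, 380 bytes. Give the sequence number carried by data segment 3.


The SYN occupies sequence number ISN = 27309, so the first data byte is ISN + 1 = 27310.
SEQ of data segment i = (ISN + 1) + sum of payload sizes of segments 1..i-1.
Segment 1: SEQ = 27310, payload = 267 bytes
Segment 2: SEQ = 27577, payload = 517 bytes
Segment 3: SEQ = 28094, payload = 380 bytes
SEQ of segment 3 = 27310 + 267 + 517 = 28094

28094


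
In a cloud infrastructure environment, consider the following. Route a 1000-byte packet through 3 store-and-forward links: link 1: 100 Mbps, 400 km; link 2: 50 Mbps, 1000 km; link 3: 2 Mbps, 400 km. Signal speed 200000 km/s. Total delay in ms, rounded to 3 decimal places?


Packet = 1000 bytes = 8000 bits. Store-and-forward: sum (t_trans + t_prop) per link.
Link 1: t_trans = 8000/(100*10^6) s = 0.0800 ms; t_prop = 400/200000 s = 2.0000 ms; subtotal = 2.0800 ms
Link 2: t_trans = 8000/(50*10^6) s = 0.1600 ms; t_prop = 1000/200000 s = 5.0000 ms; subtotal = 5.1600 ms
Link 3: t_trans = 8000/(2*10^6) s = 4.0000 ms; t_prop = 400/200000 s = 2.0000 ms; subtotal = 6.0000 ms
End-to-end = 2.0800 + 5.1600 + 6.0000 = 13.2400 ms -> 13.240 ms (3 dp)

13.240


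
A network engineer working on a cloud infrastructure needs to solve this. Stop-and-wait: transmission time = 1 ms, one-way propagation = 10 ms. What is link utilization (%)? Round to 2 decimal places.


Given: Ttrans = 1 ms, Tprop = 10 ms
RTT = 2 * Tprop = 2 * 10 = 20 ms
U = Ttrans / (Ttrans + RTT)
U = 1 / (1 + 20)
U = 1 / 21 = 0.047619
U% = 4.76%

4.76


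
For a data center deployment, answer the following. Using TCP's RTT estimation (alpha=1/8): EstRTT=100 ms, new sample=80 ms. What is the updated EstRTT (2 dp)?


Given: EstRTT = 100 ms, SampleRTT = 80 ms, alpha = 1/8
New EstRTT = (1 - alpha) * EstRTT + alpha * SampleRTT
(7/8) * 100 = 87.5
(1/8) * 80 = 10
New EstRTT = 87.5 + 10 = 97.5 ms -> 97.50 ms (2 dp)

97.50


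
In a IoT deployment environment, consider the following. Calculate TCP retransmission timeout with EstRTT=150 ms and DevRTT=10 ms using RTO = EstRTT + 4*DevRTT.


Given: EstRTT = 150 ms, DevRTT = 10 ms
Timeout = EstRTT + 4 * DevRTT
4 * DevRTT = 4 * 10 = 40
Timeout = 150 + 40 = 190 ms

190


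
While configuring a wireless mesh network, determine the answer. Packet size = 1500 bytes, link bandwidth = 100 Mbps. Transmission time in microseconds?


Given: packet = 1500 bytes, bandwidth = 100 Mbps
Packet in bits = 1500 * 8 = 12000 bits
Bandwidth = 100 * 10^6 = 100000000 bps
Time = 12000 / 100000000 seconds
Time in us = 12000 * 10^6 / 100000000 = 120

120


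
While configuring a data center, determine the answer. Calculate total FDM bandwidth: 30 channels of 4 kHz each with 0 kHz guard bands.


Given: 30 channels, 4 kHz each, guard = 0 kHz
Channel bandwidth = 30 * 4 = 120 kHz
Guard bands = 29 gaps * 0 kHz = 0 kHz
Total = 120 + 0 = 120 kHz

120


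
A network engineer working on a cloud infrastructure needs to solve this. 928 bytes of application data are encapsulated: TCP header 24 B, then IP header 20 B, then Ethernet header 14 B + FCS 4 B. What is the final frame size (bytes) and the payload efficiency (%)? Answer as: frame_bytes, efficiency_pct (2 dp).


TCP segment = 928 + 24 = 952 B
IP packet = 952 + 20 = 972 B
Ethernet frame = 972 + 14 + 4 = 990 B
Efficiency = app / frame = 928 / 990 = 0.937374 = 93.7374% -> 93.74% (2 dp)

990, 93.74


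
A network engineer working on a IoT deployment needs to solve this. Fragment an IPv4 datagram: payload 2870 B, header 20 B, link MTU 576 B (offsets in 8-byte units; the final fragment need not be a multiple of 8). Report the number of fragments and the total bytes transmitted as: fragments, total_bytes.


Max data per non-final fragment = floor((MTU - header)/8)*8 = floor((576 - 20)/8)*8 = floor(556/8)*8 = 552 B
Final fragment needs no 8-byte alignment: it can carry up to MTU - header = 556 B
Non-final fragments needed = ceil((payload - 556) / 552) = ceil(2314/552) = ceil(4.1920) = 5
Number of fragments = 5 + 1 = 6
Fragment sizes (data): 5 * 552 B + 110 B (last, 110 <= 556 OK)
Total bytes sent = payload + n_frags * header = 2870 + 6*20 = 2870 + 120 = 2990 B

6, 2990


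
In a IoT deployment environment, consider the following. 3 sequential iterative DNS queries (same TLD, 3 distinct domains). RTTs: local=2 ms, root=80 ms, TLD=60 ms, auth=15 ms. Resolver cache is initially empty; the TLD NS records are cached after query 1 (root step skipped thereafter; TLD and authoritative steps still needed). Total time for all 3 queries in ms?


Lookup 1 (cold cache): local + root + TLD + auth = 2 + 80 + 60 + 15 = 157 ms
Lookups 2..3 (TLD NS cached -> skip root; new domain -> still ask TLD and auth): local + TLD + auth = 2 + 60 + 15 = 77 ms each
Remaining 2 lookups: 2 * 77 = 154 ms
Total = 157 + 154 = 311 ms

311
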